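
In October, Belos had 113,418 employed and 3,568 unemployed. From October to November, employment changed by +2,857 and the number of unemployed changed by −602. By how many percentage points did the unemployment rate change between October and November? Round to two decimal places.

October: labor force = 113,418 + 3,568 = 116,986; u = 3,568/116,986 = 3.05%.
November: labor force = 116,275 + 2,966 = 119,241; u = 2,966/119,241 = 2.49%.
Change = 2.49% − 3.05% = −0.56 pp.

The unemployment rate changed by −0.56 percentage points.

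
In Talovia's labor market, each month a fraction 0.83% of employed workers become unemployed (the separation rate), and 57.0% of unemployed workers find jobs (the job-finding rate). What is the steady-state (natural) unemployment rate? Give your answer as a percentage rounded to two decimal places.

At steady state the flows balance: s·E = f·U, so U/(E+U) = s/(s+f).
u* = 0.83 / (0.83 + 57.0) = 0.83 / 57.83 = 1.44%.

Steady-state unemployment rate ≈ 1.44%.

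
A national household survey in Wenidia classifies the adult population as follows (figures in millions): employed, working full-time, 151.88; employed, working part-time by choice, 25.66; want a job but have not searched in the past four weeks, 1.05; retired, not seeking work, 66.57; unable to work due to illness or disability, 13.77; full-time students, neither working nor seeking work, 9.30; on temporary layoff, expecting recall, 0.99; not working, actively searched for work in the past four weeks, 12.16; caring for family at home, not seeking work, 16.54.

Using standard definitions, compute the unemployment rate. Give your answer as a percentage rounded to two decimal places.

Employed = 151.88 + 25.66 = 177.54 million.
Unemployed = 0.99 + 12.16 = 13.15 million (jobless and actively searching, or on temporary layoff).
Labor force = 177.54 + 13.15 = 190.69 million.
Unemployment rate = 13.15 / 190.69 = 6.90%.

Unemployment rate ≈ 6.90%.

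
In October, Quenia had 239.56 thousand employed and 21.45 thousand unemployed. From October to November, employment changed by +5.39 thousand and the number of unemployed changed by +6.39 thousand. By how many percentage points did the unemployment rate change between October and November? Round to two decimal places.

October: labor force = 239.56 + 21.45 = 261.01; u = 21.45/261.01 = 8.22%.
November: labor force = 244.95 + 27.84 = 272.79; u = 27.84/272.79 = 10.21%.
Change = 10.21% − 8.22% = +1.99 pp.

The unemployment rate changed by +1.99 percentage points.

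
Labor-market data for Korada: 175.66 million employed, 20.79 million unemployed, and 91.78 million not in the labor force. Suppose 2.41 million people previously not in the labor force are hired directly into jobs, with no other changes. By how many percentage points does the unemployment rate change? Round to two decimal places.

Initially, labor force = 175.66 + 20.79 = 196.45 million, so u = 20.79/196.45 = 10.58%.
After the change, employed and labor force both rise by 2.41; unemployed unchanged → E = 178.07, U = 20.79, labor force = 198.86 million.
New unemployment rate = 20.79 / 198.86 = 10.45%.
Change = 10.45% − 10.58% = −0.13 percentage points.

The unemployment rate changes by −0.13 percentage points.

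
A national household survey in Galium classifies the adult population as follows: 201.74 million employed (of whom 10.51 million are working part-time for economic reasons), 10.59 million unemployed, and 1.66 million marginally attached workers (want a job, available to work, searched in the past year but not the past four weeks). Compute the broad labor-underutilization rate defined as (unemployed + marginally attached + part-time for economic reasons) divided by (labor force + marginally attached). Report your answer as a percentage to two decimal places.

Broad underutilization rate ≈ 10.64%.

Labor force = 201.74 + 10.59 = 212.33 million.
Numerator = 10.59 + 1.66 + 10.51 = 22.76 million.
Denominator = 212.33 + 1.66 = 213.99 million.
Broad rate = 22.76 / 213.99 = 10.64%.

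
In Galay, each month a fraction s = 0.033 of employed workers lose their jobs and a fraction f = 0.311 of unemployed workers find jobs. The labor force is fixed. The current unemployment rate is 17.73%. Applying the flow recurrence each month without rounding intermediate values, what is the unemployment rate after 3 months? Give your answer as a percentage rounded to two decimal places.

Unemployment rate after three months ≈ 11.89%.

With a fixed labor force, u_{t+1} = u_t + s·(1−u_t) − f·u_t = u_t·(1−s−f) + s.
Here 1−s−f = 0.656 and s = 0.033.
u_1 = 0.177300 × 0.656 + 0.033 = 0.149309.
u_2 = 0.149309 × 0.656 + 0.033 = 0.130947.
u_3 = 0.130947 × 0.656 + 0.033 = 0.118901.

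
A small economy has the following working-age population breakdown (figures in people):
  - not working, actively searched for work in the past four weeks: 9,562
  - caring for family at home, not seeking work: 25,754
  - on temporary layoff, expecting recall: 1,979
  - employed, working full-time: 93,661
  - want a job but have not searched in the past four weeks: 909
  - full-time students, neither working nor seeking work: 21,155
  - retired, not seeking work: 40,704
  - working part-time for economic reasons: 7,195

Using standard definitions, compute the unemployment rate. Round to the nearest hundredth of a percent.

Employed = 93,661 + 7,195 = 100,856 (anyone who worked, including part-time for economic reasons, counts as employed).
Unemployed = 9,562 + 1,979 = 11,541 (jobless and actively searching, or on temporary layoff).
Labor force = 100,856 + 11,541 = 112,397.
Unemployment rate = 11,541 / 112,397 = 10.27%.

Unemployment rate ≈ 10.27%.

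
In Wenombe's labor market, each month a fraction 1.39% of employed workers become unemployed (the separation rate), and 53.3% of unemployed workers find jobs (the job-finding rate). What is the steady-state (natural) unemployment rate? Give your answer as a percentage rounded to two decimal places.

At steady state the flows balance: s·E = f·U, so U/(E+U) = s/(s+f).
u* = 1.39 / (1.39 + 53.3) = 1.39 / 54.69 = 2.54%.

Steady-state unemployment rate ≈ 2.54%.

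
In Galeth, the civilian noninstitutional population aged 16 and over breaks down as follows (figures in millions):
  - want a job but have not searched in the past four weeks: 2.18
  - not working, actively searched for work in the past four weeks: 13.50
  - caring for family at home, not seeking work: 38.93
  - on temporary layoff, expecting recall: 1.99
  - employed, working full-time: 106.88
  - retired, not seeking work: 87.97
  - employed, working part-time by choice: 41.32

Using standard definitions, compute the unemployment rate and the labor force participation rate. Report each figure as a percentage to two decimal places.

Unemployment rate ≈ 9.46%; labor force participation rate ≈ 55.91%.

Employed = 106.88 + 41.32 = 148.20 million.
Unemployed = 13.50 + 1.99 = 15.49 million (jobless and actively searching, or on temporary layoff).
Labor force = 148.20 + 15.49 = 163.69 million.
Not in labor force = 2.18 + 38.93 + 87.97 = 129.08 million (those not working and not actively searching are outside the labor force — including those who want a job but have given up searching).
Civilian working-age population = 163.69 + 129.08 = 292.77 million.
Unemployment rate = 15.49 / 163.69 = 9.46%.
Labor force participation rate = 163.69 / 292.77 = 55.91%.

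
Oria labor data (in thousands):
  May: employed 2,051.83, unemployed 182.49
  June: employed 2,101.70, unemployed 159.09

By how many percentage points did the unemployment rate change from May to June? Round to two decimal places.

May: labor force = 2,051.83 + 182.49 = 2,234.32; u = 182.49/2,234.32 = 8.17%.
June: labor force = 2,101.70 + 159.09 = 2,260.79; u = 159.09/2,260.79 = 7.04%.
Change = 7.04% − 8.17% = −1.13 pp.

The unemployment rate changed by −1.13 percentage points.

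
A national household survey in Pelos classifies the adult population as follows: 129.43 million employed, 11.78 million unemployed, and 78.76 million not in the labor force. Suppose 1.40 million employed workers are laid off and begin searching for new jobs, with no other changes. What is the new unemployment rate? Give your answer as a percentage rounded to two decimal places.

Initially, labor force = 129.43 + 11.78 = 141.21 million, so u = 11.78/141.21 = 8.34%.
After the change, employed falls and unemployed rises by 1.40; labor force unchanged → E = 128.03, U = 13.18, labor force = 141.21 million.
New unemployment rate = 13.18 / 141.21 = 9.33%.

New unemployment rate ≈ 9.33%.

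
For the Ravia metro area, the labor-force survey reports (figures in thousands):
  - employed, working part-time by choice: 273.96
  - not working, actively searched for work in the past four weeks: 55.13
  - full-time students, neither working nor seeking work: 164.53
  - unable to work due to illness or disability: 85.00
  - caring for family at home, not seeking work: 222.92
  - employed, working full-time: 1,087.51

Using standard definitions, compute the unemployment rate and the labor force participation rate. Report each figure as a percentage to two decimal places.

Employed = 273.96 + 1,087.51 = 1,361.47 thousand.
Unemployed = 55.13 thousand.
Labor force = 1,361.47 + 55.13 = 1,416.60 thousand.
Not in labor force = 164.53 + 85.00 + 222.92 = 472.45 thousand (those not working and not actively searching are outside the labor force).
Civilian working-age population = 1,416.60 + 472.45 = 1,889.05 thousand.
Unemployment rate = 55.13 / 1,416.60 = 3.89%.
Labor force participation rate = 1,416.60 / 1,889.05 = 74.99%.

Unemployment rate ≈ 3.89%; labor force participation rate ≈ 74.99%.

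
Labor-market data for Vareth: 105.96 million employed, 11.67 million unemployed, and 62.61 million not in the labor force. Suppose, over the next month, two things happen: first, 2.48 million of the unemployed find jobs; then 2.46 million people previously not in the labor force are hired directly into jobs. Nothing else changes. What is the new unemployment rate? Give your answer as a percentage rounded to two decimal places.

Initially, labor force = 105.96 + 11.67 = 117.63 million, so u = 11.67/117.63 = 9.92%.
After the first change, unemployed falls and employed rises by 2.48; labor force unchanged → E = 108.44, U = 9.19, labor force = 117.63 million.
After the second change, employed and labor force both rise by 2.46; unemployed unchanged → E = 110.90, U = 9.19, labor force = 120.09 million.
New unemployment rate = 9.19 / 120.09 = 7.65%.

New unemployment rate ≈ 7.65%.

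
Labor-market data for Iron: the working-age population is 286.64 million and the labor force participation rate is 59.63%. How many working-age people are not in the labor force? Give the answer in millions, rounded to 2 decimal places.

About 115.72 million are not in the labor force.

Share not in the labor force = 1 − 0.5963 = 0.4037.
Not in labor force = 0.4037 × 286.64 ≈ 115.72 million.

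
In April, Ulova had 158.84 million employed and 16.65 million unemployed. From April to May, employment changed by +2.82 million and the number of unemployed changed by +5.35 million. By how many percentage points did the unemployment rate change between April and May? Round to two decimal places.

April: labor force = 158.84 + 16.65 = 175.49; u = 16.65/175.49 = 9.49%.
May: labor force = 161.66 + 22.00 = 183.66; u = 22.00/183.66 = 11.98%.
Change = 11.98% − 9.49% = +2.49 pp.

The unemployment rate changed by +2.49 percentage points.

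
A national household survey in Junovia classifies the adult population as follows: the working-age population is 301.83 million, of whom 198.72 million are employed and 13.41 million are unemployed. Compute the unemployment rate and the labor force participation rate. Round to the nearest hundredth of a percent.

Labor force = employed + unemployed = 198.72 + 13.41 = 212.13 million.
Unemployment rate = 13.41 / 212.13 = 6.32%.
Labor force participation rate = 212.13 / 301.83 = 70.28%.

Unemployment rate ≈ 6.32%; labor force participation rate ≈ 70.28%.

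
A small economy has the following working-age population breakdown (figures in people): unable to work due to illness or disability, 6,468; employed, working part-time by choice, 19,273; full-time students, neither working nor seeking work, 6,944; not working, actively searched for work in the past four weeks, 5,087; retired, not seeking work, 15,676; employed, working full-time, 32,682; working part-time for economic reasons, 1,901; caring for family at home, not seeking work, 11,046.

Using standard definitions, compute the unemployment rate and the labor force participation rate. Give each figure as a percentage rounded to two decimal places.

Unemployment rate ≈ 8.63%; labor force participation rate ≈ 59.49%.

Employed = 19,273 + 32,682 + 1,901 = 53,856 (anyone who worked, including part-time for economic reasons, counts as employed).
Unemployed = 5,087.
Labor force = 53,856 + 5,087 = 58,943.
Not in labor force = 6,468 + 6,944 + 15,676 + 11,046 = 40,134 (those not working and not actively searching are outside the labor force).
Civilian working-age population = 58,943 + 40,134 = 99,077.
Unemployment rate = 5,087 / 58,943 = 8.63%.
Labor force participation rate = 58,943 / 99,077 = 59.49%.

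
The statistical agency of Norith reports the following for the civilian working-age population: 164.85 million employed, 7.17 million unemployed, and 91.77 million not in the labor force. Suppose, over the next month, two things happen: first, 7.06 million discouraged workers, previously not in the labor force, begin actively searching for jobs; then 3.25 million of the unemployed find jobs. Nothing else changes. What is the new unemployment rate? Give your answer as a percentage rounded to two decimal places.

New unemployment rate ≈ 6.13%.

Initially, labor force = 164.85 + 7.17 = 172.02 million, so u = 7.17/172.02 = 4.17%.
After the first change, unemployed and labor force both rise by 7.06 → E = 164.85, U = 14.23, labor force = 179.08 million.
After the second change, unemployed falls and employed rises by 3.25; labor force unchanged → E = 168.10, U = 10.98, labor force = 179.08 million.
New unemployment rate = 10.98 / 179.08 = 6.13%.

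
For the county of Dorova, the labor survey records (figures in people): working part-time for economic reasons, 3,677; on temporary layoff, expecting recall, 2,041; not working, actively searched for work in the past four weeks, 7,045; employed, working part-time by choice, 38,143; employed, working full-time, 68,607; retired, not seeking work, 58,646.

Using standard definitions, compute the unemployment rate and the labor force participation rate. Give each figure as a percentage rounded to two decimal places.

Employed = 3,677 + 38,143 + 68,607 = 110,427 (anyone who worked, including part-time for economic reasons, counts as employed).
Unemployed = 2,041 + 7,045 = 9,086 (jobless and actively searching, or on temporary layoff).
Labor force = 110,427 + 9,086 = 119,513.
Not in labor force = 58,646 (those not working and not actively searching are outside the labor force).
Civilian working-age population = 119,513 + 58,646 = 178,159.
Unemployment rate = 9,086 / 119,513 = 7.60%.
Labor force participation rate = 119,513 / 178,159 = 67.08%.

Unemployment rate ≈ 7.60%; labor force participation rate ≈ 67.08%.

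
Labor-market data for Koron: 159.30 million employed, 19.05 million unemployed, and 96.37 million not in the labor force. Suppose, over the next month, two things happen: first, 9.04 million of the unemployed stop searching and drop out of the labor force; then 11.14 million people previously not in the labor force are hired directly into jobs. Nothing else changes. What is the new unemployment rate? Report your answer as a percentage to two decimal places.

Initially, labor force = 159.30 + 19.05 = 178.35 million, so u = 19.05/178.35 = 10.68%.
After the first change, unemployed and labor force both fall by 9.04 → E = 159.30, U = 10.01, labor force = 169.31 million.
After the second change, employed and labor force both rise by 11.14; unemployed unchanged → E = 170.44, U = 10.01, labor force = 180.45 million.
New unemployment rate = 10.01 / 180.45 = 5.55%.

New unemployment rate ≈ 5.55%.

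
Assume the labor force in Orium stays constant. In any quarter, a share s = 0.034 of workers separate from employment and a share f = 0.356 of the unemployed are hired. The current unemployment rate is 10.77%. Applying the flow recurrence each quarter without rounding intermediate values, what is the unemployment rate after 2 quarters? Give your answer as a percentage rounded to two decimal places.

With a fixed labor force, u_{t+1} = u_t + s·(1−u_t) − f·u_t = u_t·(1−s−f) + s.
Here 1−s−f = 0.610 and s = 0.034.
u_1 = 0.107700 × 0.610 + 0.034 = 0.099697.
u_2 = 0.099697 × 0.610 + 0.034 = 0.094815.

Unemployment rate after two quarters ≈ 9.48%.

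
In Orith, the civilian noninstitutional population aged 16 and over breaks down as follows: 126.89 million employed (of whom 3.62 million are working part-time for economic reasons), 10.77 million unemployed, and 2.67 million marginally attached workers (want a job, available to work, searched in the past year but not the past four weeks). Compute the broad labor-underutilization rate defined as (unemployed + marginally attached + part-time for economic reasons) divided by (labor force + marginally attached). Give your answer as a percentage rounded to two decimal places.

Labor force = 126.89 + 10.77 = 137.66 million.
Numerator = 10.77 + 2.67 + 3.62 = 17.06 million.
Denominator = 137.66 + 2.67 = 140.33 million.
Broad rate = 17.06 / 140.33 = 12.16%.

Broad underutilization rate ≈ 12.16%.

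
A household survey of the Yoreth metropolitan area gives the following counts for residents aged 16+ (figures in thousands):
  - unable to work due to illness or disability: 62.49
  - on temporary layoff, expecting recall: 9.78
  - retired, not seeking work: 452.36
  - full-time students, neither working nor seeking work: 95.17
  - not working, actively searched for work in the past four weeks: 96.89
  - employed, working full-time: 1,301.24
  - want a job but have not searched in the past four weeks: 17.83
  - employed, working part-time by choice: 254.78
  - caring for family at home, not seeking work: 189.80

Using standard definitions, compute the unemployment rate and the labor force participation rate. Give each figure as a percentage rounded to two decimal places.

Employed = 1,301.24 + 254.78 = 1,556.02 thousand.
Unemployed = 9.78 + 96.89 = 106.67 thousand (jobless and actively searching, or on temporary layoff).
Labor force = 1,556.02 + 106.67 = 1,662.69 thousand.
Not in labor force = 62.49 + 452.36 + 95.17 + 17.83 + 189.80 = 817.65 thousand (those not working and not actively searching are outside the labor force — including those who want a job but have given up searching).
Civilian working-age population = 1,662.69 + 817.65 = 2,480.34 thousand.
Unemployment rate = 106.67 / 1,662.69 = 6.42%.
Labor force participation rate = 1,662.69 / 2,480.34 = 67.03%.

Unemployment rate ≈ 6.42%; labor force participation rate ≈ 67.03%.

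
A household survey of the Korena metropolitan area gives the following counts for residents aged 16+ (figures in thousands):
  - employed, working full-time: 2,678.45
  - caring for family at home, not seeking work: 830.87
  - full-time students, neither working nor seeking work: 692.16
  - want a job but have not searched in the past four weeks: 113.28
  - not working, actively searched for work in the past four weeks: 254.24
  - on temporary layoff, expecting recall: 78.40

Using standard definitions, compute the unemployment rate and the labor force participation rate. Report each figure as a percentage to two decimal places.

Employed = 2,678.45 thousand.
Unemployed = 254.24 + 78.40 = 332.64 thousand (jobless and actively searching, or on temporary layoff).
Labor force = 2,678.45 + 332.64 = 3,011.09 thousand.
Not in labor force = 830.87 + 692.16 + 113.28 = 1,636.31 thousand (those not working and not actively searching are outside the labor force — including those who want a job but have given up searching).
Civilian working-age population = 3,011.09 + 1,636.31 = 4,647.40 thousand.
Unemployment rate = 332.64 / 3,011.09 = 11.05%.
Labor force participation rate = 3,011.09 / 4,647.40 = 64.79%.

Unemployment rate ≈ 11.05%; labor force participation rate ≈ 64.79%.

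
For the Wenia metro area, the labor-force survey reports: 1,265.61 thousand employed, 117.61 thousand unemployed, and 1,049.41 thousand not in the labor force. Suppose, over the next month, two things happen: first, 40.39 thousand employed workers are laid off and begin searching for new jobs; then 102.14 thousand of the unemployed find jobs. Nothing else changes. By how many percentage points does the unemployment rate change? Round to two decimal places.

The unemployment rate changes by −4.46 percentage points.

Initially, labor force = 1,265.61 + 117.61 = 1,383.22 thousand, so u = 117.61/1,383.22 = 8.50%.
After the first change, employed falls and unemployed rises by 40.39; labor force unchanged → E = 1,225.22, U = 158.00, labor force = 1,383.22 thousand.
After the second change, unemployed falls and employed rises by 102.14; labor force unchanged → E = 1,327.36, U = 55.86, labor force = 1,383.22 thousand.
New unemployment rate = 55.86 / 1,383.22 = 4.04%.
Change = 4.04% − 8.50% = −4.46 percentage points.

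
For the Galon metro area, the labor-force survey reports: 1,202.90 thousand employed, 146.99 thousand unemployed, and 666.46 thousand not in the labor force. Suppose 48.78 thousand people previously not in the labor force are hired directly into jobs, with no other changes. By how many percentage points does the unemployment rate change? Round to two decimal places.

Initially, labor force = 1,202.90 + 146.99 = 1,349.89 thousand, so u = 146.99/1,349.89 = 10.89%.
After the change, employed and labor force both rise by 48.78; unemployed unchanged → E = 1,251.68, U = 146.99, labor force = 1,398.67 thousand.
New unemployment rate = 146.99 / 1,398.67 = 10.51%.
Change = 10.51% − 10.89% = −0.38 percentage points.

The unemployment rate changes by −0.38 percentage points.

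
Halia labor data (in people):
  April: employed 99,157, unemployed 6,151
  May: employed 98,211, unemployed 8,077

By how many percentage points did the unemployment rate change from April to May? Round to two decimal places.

April: labor force = 99,157 + 6,151 = 105,308; u = 6,151/105,308 = 5.84%.
May: labor force = 98,211 + 8,077 = 106,288; u = 8,077/106,288 = 7.60%.
Change = 7.60% − 5.84% = +1.76 pp.

The unemployment rate changed by +1.76 percentage points.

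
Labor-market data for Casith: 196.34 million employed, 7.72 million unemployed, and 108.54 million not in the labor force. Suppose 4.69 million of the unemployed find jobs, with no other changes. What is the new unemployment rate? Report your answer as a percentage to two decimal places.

Initially, labor force = 196.34 + 7.72 = 204.06 million, so u = 7.72/204.06 = 3.78%.
After the change, unemployed falls and employed rises by 4.69; labor force unchanged → E = 201.03, U = 3.03, labor force = 204.06 million.
New unemployment rate = 3.03 / 204.06 = 1.48%.

New unemployment rate ≈ 1.48%.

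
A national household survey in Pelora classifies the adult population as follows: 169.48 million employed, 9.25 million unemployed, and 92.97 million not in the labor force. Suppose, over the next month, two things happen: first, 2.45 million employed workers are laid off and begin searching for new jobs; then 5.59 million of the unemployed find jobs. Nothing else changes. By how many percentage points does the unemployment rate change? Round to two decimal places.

Initially, labor force = 169.48 + 9.25 = 178.73 million, so u = 9.25/178.73 = 5.18%.
After the first change, employed falls and unemployed rises by 2.45; labor force unchanged → E = 167.03, U = 11.70, labor force = 178.73 million.
After the second change, unemployed falls and employed rises by 5.59; labor force unchanged → E = 172.62, U = 6.11, labor force = 178.73 million.
New unemployment rate = 6.11 / 178.73 = 3.42%.
Change = 3.42% − 5.18% = −1.76 percentage points.

The unemployment rate changes by −1.76 percentage points.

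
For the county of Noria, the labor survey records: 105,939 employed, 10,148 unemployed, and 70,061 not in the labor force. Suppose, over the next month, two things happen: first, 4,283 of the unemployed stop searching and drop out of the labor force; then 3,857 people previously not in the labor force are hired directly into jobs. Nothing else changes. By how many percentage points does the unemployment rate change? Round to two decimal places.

The unemployment rate changes by −3.67 percentage points.

Initially, labor force = 105,939 + 10,148 = 116,087, so u = 10,148/116,087 = 8.74%.
After the first change, unemployed and labor force both fall by 4,283 → E = 105,939, U = 5,865, labor force = 111,804.
After the second change, employed and labor force both rise by 3,857; unemployed unchanged → E = 109,796, U = 5,865, labor force = 115,661.
New unemployment rate = 5,865 / 115,661 = 5.07%.
Change = 5.07% − 8.74% = −3.67 percentage points.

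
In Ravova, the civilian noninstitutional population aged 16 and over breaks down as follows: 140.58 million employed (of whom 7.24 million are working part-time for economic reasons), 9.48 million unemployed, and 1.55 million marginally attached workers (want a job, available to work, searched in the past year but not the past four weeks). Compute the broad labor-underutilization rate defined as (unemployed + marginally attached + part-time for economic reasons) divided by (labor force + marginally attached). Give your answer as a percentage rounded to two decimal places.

Labor force = 140.58 + 9.48 = 150.06 million.
Numerator = 9.48 + 1.55 + 7.24 = 18.27 million.
Denominator = 150.06 + 1.55 = 151.61 million.
Broad rate = 18.27 / 151.61 = 12.05%.

Broad underutilization rate ≈ 12.05%.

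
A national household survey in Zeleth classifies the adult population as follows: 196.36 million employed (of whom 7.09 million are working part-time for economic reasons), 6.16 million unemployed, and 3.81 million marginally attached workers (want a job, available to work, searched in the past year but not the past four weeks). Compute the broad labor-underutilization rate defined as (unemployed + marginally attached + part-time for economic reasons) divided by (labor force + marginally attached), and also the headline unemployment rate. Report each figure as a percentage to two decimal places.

Labor force = 196.36 + 6.16 = 202.52 million.
Numerator = 6.16 + 3.81 + 7.09 = 17.06 million.
Denominator = 202.52 + 3.81 = 206.33 million.
Broad rate = 17.06 / 206.33 = 8.27%.
Headline unemployment rate = 6.16 / 202.52 = 3.04%.

Broad underutilization rate ≈ 8.27%; headline unemployment rate ≈ 3.04%.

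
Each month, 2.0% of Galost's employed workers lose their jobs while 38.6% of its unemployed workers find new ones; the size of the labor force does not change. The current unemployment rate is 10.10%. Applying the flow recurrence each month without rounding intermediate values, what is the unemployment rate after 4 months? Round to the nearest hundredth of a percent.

Unemployment rate after four months ≈ 5.57%.

With a fixed labor force, u_{t+1} = u_t + s·(1−u_t) − f·u_t = u_t·(1−s−f) + s.
Here 1−s−f = 0.594 and s = 0.020.
u_1 = 0.101000 × 0.594 + 0.020 = 0.079994.
u_2 = 0.079994 × 0.594 + 0.020 = 0.067516.
u_3 = 0.067516 × 0.594 + 0.020 = 0.060105.
u_4 = 0.060105 × 0.594 + 0.020 = 0.055702.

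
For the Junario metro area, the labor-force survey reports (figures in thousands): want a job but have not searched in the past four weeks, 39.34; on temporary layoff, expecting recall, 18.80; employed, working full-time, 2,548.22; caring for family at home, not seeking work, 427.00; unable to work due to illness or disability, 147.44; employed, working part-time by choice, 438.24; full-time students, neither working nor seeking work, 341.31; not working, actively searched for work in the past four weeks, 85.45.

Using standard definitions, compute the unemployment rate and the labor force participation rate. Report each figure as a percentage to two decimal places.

Employed = 2,548.22 + 438.24 = 2,986.46 thousand.
Unemployed = 18.80 + 85.45 = 104.25 thousand (jobless and actively searching, or on temporary layoff).
Labor force = 2,986.46 + 104.25 = 3,090.71 thousand.
Not in labor force = 39.34 + 427.00 + 147.44 + 341.31 = 955.09 thousand (those not working and not actively searching are outside the labor force — including those who want a job but have given up searching).
Civilian working-age population = 3,090.71 + 955.09 = 4,045.80 thousand.
Unemployment rate = 104.25 / 3,090.71 = 3.37%.
Labor force participation rate = 3,090.71 / 4,045.80 = 76.39%.

Unemployment rate ≈ 3.37%; labor force participation rate ≈ 76.39%.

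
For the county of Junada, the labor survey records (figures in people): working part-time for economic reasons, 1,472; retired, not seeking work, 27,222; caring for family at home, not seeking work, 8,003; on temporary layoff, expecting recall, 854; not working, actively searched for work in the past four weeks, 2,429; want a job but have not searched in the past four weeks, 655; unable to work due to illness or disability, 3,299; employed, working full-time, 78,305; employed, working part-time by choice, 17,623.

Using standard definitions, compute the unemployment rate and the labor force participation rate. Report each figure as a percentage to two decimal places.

Employed = 1,472 + 78,305 + 17,623 = 97,400 (anyone who worked, including part-time for economic reasons, counts as employed).
Unemployed = 854 + 2,429 = 3,283 (jobless and actively searching, or on temporary layoff).
Labor force = 97,400 + 3,283 = 100,683.
Not in labor force = 27,222 + 8,003 + 655 + 3,299 = 39,179 (those not working and not actively searching are outside the labor force — including those who want a job but have given up searching).
Civilian working-age population = 100,683 + 39,179 = 139,862.
Unemployment rate = 3,283 / 100,683 = 3.26%.
Labor force participation rate = 100,683 / 139,862 = 71.99%.

Unemployment rate ≈ 3.26%; labor force participation rate ≈ 71.99%.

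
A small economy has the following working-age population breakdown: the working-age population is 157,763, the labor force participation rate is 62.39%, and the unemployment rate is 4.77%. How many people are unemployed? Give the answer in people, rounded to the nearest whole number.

Labor force = 0.6239 × 157,763 = 98,428.
Unemployed = 0.0477 × 98,428 ≈ 4,695.

About 4,695 are unemployed.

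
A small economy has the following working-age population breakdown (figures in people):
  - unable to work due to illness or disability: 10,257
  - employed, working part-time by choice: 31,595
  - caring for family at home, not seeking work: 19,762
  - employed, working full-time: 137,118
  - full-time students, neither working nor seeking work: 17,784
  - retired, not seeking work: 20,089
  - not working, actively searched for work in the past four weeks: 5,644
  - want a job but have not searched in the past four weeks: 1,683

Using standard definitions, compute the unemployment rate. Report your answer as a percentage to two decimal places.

Employed = 31,595 + 137,118 = 168,713.
Unemployed = 5,644.
Labor force = 168,713 + 5,644 = 174,357.
Unemployment rate = 5,644 / 174,357 = 3.24%.

Unemployment rate ≈ 3.24%.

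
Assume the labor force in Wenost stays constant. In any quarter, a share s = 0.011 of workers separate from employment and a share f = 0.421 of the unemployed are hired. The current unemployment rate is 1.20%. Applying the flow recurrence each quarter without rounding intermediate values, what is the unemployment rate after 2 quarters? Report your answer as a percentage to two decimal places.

With a fixed labor force, u_{t+1} = u_t + s·(1−u_t) − f·u_t = u_t·(1−s−f) + s.
Here 1−s−f = 0.568 and s = 0.011.
u_1 = 0.012000 × 0.568 + 0.011 = 0.017816.
u_2 = 0.017816 × 0.568 + 0.011 = 0.021119.

Unemployment rate after two quarters ≈ 2.11%.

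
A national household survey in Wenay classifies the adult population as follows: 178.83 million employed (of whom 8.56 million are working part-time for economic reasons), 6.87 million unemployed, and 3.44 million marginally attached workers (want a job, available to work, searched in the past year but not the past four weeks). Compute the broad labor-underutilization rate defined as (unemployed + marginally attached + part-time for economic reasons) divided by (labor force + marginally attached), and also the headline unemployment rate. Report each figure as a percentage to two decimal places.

Broad underutilization rate ≈ 9.98%; headline unemployment rate ≈ 3.70%.

Labor force = 178.83 + 6.87 = 185.70 million.
Numerator = 6.87 + 3.44 + 8.56 = 18.87 million.
Denominator = 185.70 + 3.44 = 189.14 million.
Broad rate = 18.87 / 189.14 = 9.98%.
Headline unemployment rate = 6.87 / 185.70 = 3.70%.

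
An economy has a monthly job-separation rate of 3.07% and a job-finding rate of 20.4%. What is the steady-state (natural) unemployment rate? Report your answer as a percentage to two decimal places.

At steady state the flows balance: s·E = f·U, so U/(E+U) = s/(s+f).
u* = 3.07 / (3.07 + 20.4) = 3.07 / 23.47 = 13.08%.

Steady-state unemployment rate ≈ 13.08%.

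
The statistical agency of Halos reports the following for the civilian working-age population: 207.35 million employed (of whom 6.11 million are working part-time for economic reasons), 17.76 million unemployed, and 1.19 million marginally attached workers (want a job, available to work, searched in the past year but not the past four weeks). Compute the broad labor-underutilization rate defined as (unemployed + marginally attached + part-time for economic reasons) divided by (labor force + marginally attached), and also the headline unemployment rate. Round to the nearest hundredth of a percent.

Labor force = 207.35 + 17.76 = 225.11 million.
Numerator = 17.76 + 1.19 + 6.11 = 25.06 million.
Denominator = 225.11 + 1.19 = 226.30 million.
Broad rate = 25.06 / 226.30 = 11.07%.
Headline unemployment rate = 17.76 / 225.11 = 7.89%.

Broad underutilization rate ≈ 11.07%; headline unemployment rate ≈ 7.89%.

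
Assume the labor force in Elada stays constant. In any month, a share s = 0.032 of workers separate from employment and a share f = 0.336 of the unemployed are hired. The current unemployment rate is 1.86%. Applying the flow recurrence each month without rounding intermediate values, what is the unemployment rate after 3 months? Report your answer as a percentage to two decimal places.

With a fixed labor force, u_{t+1} = u_t + s·(1−u_t) − f·u_t = u_t·(1−s−f) + s.
Here 1−s−f = 0.632 and s = 0.032.
u_1 = 0.018600 × 0.632 + 0.032 = 0.043755.
u_2 = 0.043755 × 0.632 + 0.032 = 0.059653.
u_3 = 0.059653 × 0.632 + 0.032 = 0.069701.

Unemployment rate after three months ≈ 6.97%.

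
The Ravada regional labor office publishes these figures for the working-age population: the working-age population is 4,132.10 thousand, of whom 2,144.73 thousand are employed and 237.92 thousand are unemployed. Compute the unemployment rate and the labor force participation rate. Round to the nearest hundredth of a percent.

Unemployment rate ≈ 9.99%; labor force participation rate ≈ 57.66%.

Labor force = employed + unemployed = 2,144.73 + 237.92 = 2,382.65 thousand.
Unemployment rate = 237.92 / 2,382.65 = 9.99%.
Labor force participation rate = 2,382.65 / 4,132.10 = 57.66%.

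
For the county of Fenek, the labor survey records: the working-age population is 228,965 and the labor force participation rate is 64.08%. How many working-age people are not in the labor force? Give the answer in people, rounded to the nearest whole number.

About 82,244 are not in the labor force.

Share not in the labor force = 1 − 0.6408 = 0.3592.
Not in labor force = 0.3592 × 228,965 ≈ 82,244.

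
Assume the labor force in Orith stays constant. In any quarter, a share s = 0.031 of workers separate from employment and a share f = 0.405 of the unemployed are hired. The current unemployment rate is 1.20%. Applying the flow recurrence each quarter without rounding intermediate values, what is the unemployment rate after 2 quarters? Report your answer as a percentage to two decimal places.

Unemployment rate after two quarters ≈ 5.23%.

With a fixed labor force, u_{t+1} = u_t + s·(1−u_t) − f·u_t = u_t·(1−s−f) + s.
Here 1−s−f = 0.564 and s = 0.031.
u_1 = 0.012000 × 0.564 + 0.031 = 0.037768.
u_2 = 0.037768 × 0.564 + 0.031 = 0.052301.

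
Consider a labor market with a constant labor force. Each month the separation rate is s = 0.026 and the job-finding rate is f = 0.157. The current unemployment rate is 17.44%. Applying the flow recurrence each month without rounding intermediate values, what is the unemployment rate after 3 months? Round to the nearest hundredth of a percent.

With a fixed labor force, u_{t+1} = u_t + s·(1−u_t) − f·u_t = u_t·(1−s−f) + s.
Here 1−s−f = 0.817 and s = 0.026.
u_1 = 0.174400 × 0.817 + 0.026 = 0.168485.
u_2 = 0.168485 × 0.817 + 0.026 = 0.163652.
u_3 = 0.163652 × 0.817 + 0.026 = 0.159704.

Unemployment rate after three months ≈ 15.97%.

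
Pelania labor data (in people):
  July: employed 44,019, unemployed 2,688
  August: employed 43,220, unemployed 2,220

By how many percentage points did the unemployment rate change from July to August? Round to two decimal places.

The unemployment rate changed by −0.87 percentage points.

July: labor force = 44,019 + 2,688 = 46,707; u = 2,688/46,707 = 5.76%.
August: labor force = 43,220 + 2,220 = 45,440; u = 2,220/45,440 = 4.89%.
Change = 4.89% − 5.76% = −0.87 pp.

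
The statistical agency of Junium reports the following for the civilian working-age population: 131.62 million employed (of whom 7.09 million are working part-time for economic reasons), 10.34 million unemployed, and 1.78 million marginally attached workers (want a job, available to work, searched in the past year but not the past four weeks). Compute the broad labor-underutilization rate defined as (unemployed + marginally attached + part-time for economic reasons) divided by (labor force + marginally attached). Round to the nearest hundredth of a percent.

Labor force = 131.62 + 10.34 = 141.96 million.
Numerator = 10.34 + 1.78 + 7.09 = 19.21 million.
Denominator = 141.96 + 1.78 = 143.74 million.
Broad rate = 19.21 / 143.74 = 13.36%.

Broad underutilization rate ≈ 13.36%.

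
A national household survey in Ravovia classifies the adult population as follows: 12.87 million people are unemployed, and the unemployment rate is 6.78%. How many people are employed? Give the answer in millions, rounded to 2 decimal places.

About 176.95 million are employed.

Labor force = U / u = 12.87 / 0.0678 ≈ 189.82 million.
Employed = labor force − unemployed = 189.82 − 12.87 = 176.95 million.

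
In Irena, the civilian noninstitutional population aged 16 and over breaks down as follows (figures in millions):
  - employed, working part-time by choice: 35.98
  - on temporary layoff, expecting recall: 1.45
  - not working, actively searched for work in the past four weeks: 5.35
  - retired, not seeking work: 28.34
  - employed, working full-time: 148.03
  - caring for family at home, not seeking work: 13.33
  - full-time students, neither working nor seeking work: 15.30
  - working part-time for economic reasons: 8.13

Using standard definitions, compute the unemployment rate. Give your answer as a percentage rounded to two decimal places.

Employed = 35.98 + 148.03 + 8.13 = 192.14 million (anyone who worked, including part-time for economic reasons, counts as employed).
Unemployed = 1.45 + 5.35 = 6.80 million (jobless and actively searching, or on temporary layoff).
Labor force = 192.14 + 6.80 = 198.94 million.
Unemployment rate = 6.80 / 198.94 = 3.42%.

Unemployment rate ≈ 3.42%.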